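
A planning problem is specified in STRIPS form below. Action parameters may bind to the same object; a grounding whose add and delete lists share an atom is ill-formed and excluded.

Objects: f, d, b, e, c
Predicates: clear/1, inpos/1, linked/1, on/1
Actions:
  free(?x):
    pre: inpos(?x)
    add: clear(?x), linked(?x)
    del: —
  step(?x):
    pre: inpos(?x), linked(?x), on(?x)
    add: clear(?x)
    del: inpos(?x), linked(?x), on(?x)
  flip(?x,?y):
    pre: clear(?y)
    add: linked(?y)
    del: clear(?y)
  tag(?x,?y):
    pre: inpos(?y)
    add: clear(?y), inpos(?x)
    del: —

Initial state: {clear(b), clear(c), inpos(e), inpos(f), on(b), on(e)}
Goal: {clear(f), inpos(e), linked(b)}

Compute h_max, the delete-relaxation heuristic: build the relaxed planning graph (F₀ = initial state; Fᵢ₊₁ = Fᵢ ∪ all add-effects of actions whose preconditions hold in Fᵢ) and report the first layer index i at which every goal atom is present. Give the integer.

F0 = init (6 atoms)
F1 = F0 ∪ {clear(e), clear(f), inpos(b), inpos(c), inpos(d), linked(b), linked(c), linked(e), linked(f)}  (15 atoms)
goal ⊆ F1  ⇒  h_max = 1

1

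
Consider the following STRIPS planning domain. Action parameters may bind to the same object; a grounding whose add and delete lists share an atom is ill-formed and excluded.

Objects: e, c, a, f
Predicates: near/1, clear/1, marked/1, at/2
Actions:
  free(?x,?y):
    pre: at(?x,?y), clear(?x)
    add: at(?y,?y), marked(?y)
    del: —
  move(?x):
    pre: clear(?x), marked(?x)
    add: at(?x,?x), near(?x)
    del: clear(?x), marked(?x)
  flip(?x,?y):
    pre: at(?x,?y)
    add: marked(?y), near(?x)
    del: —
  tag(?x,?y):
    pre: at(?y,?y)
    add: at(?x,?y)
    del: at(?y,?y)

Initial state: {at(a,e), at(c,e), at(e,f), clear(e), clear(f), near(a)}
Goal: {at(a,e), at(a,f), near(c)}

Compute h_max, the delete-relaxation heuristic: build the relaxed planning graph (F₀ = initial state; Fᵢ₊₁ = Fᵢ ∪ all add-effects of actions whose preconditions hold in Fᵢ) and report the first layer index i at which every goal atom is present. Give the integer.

F0 = init (6 atoms)
F1 = F0 ∪ {at(f,f), marked(e), marked(f), near(c), near(e)}  (11 atoms)
F2 = F1 ∪ {at(a,f), at(c,f), at(e,e), near(f)}  (15 atoms)
goal ⊆ F2  ⇒  h_max = 2

2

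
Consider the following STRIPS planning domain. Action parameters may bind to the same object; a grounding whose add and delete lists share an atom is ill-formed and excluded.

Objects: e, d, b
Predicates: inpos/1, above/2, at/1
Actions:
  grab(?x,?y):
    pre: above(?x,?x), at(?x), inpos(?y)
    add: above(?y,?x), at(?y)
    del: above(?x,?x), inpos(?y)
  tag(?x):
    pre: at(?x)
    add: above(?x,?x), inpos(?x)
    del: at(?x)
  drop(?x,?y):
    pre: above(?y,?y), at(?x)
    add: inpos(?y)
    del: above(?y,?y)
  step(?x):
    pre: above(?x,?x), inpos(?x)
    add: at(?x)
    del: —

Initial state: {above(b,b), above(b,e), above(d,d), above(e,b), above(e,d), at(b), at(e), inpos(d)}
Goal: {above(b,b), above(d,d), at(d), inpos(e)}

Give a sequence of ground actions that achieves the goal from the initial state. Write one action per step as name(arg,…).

tag(e); step(d)

1. tag(e)  →  {above(b,b), above(b,e), above(d,d), above(e,b), above(e,d), above(e,e), at(b), inpos(d), inpos(e)}
2. step(d)  →  {above(b,b), above(b,e), above(d,d), above(e,b), above(e,d), above(e,e), at(b), at(d), inpos(d), inpos(e)}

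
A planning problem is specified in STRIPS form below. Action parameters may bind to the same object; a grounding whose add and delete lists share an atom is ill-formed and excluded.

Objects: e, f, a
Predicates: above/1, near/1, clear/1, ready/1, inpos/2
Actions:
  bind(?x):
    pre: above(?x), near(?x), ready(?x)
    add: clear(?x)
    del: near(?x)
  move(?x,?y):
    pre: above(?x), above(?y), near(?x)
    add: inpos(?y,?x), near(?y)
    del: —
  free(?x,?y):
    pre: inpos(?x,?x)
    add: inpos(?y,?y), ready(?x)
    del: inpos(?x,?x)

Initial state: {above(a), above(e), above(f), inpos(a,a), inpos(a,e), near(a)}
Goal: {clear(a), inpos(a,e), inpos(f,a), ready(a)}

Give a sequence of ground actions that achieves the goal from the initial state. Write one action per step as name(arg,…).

1. move(a,f)  →  {above(a), above(e), above(f), inpos(a,a), inpos(a,e), inpos(f,a), near(a), near(f)}
2. free(a,e)  →  {above(a), above(e), above(f), inpos(a,e), inpos(e,e), inpos(f,a), near(a), near(f), ready(a)}
3. bind(a)  →  {above(a), above(e), above(f), clear(a), inpos(a,e), inpos(e,e), inpos(f,a), near(f), ready(a)}

move(a,f); free(a,e); bind(a)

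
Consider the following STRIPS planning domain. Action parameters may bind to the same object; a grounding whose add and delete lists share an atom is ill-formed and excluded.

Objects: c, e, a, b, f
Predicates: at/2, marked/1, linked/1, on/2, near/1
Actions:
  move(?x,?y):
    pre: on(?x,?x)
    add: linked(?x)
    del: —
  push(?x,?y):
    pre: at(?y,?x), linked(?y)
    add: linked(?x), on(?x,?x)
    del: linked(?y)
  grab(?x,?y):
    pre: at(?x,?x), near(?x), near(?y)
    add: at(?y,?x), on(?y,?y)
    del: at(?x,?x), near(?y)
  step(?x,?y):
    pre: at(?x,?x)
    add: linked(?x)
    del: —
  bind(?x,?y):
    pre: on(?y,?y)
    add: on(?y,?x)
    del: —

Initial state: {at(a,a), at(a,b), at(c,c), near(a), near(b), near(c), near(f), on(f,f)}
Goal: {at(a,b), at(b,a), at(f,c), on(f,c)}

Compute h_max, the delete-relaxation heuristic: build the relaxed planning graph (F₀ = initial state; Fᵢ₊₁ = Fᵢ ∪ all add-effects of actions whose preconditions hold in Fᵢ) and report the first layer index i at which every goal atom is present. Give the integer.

F0 = init (8 atoms)
F1 = F0 ∪ {at(a,c), at(b,a), at(b,c), at(c,a), at(f,a), at(f,c), linked(a), linked(c), linked(f), on(a,a), on(b,b), on(c,c), on(f,a), on(f,b), on(f,c), on(f,e)}  (24 atoms)
goal ⊆ F1  ⇒  h_max = 1

1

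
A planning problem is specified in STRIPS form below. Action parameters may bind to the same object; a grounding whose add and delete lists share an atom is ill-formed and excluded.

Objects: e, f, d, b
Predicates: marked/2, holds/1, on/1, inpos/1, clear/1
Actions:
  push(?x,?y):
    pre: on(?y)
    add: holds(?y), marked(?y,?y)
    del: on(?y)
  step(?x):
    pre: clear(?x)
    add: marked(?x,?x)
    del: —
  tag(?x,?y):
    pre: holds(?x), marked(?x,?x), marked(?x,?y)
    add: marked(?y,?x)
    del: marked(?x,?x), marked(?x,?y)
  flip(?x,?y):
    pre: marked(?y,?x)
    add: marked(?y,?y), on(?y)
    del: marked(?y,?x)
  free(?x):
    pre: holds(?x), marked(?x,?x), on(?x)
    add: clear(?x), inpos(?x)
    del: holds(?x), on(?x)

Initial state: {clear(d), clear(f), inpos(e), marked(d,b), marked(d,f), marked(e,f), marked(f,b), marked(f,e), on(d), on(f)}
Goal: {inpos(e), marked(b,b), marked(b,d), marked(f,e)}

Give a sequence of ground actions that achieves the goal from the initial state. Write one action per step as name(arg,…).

1. push(e,f)  →  {clear(d), clear(f), holds(f), inpos(e), marked(d,b), marked(d,f), marked(e,f), marked(f,b), marked(f,e), marked(f,f), on(d)}
2. push(e,d)  →  {clear(d), clear(f), holds(d), holds(f), inpos(e), marked(d,b), marked(d,d), marked(d,f), marked(e,f), marked(f,b), marked(f,e), marked(f,f)}
3. tag(f,b)  →  {clear(d), clear(f), holds(d), holds(f), inpos(e), marked(b,f), marked(d,b), marked(d,d), marked(d,f), marked(e,f), marked(f,e)}
4. tag(d,b)  →  {clear(d), clear(f), holds(d), holds(f), inpos(e), marked(b,d), marked(b,f), marked(d,f), marked(e,f), marked(f,e)}
5. flip(f,b)  →  {clear(d), clear(f), holds(d), holds(f), inpos(e), marked(b,b), marked(b,d), marked(d,f), marked(e,f), marked(f,e), on(b)}

push(e,f); push(e,d); tag(f,b); tag(d,b); flip(f,b)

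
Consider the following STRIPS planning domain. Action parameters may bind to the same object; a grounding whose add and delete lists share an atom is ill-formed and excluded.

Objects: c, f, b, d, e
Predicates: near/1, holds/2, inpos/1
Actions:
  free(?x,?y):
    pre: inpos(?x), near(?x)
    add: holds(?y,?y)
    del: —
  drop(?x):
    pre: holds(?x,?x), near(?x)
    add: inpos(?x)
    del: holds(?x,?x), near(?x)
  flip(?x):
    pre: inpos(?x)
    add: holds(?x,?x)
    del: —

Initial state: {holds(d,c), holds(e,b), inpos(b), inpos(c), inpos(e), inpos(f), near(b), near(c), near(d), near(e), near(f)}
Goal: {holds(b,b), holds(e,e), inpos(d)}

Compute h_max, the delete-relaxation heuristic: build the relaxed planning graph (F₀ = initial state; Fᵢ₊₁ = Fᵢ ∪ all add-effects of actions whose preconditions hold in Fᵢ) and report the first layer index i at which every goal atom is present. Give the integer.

F0 = init (11 atoms)
F1 = F0 ∪ {holds(b,b), holds(c,c), holds(d,d), holds(e,e), holds(f,f)}  (16 atoms)
F2 = F1 ∪ {inpos(d)}  (17 atoms)
goal ⊆ F2  ⇒  h_max = 2

2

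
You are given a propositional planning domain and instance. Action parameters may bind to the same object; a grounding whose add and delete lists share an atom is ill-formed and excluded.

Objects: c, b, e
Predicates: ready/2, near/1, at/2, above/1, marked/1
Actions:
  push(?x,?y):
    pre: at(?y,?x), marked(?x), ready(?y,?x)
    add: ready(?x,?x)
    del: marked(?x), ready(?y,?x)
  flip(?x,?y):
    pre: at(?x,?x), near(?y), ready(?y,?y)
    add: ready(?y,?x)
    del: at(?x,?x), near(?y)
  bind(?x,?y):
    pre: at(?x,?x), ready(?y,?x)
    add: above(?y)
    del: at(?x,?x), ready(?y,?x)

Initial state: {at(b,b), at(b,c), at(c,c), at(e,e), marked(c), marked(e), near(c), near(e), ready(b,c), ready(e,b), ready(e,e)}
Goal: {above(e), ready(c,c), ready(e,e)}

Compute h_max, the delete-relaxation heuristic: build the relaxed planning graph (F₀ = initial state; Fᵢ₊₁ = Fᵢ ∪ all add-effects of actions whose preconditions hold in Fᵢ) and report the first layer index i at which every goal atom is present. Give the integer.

F0 = init (11 atoms)
F1 = F0 ∪ {above(b), above(e), ready(c,c), ready(e,c)}  (15 atoms)
goal ⊆ F1  ⇒  h_max = 1

1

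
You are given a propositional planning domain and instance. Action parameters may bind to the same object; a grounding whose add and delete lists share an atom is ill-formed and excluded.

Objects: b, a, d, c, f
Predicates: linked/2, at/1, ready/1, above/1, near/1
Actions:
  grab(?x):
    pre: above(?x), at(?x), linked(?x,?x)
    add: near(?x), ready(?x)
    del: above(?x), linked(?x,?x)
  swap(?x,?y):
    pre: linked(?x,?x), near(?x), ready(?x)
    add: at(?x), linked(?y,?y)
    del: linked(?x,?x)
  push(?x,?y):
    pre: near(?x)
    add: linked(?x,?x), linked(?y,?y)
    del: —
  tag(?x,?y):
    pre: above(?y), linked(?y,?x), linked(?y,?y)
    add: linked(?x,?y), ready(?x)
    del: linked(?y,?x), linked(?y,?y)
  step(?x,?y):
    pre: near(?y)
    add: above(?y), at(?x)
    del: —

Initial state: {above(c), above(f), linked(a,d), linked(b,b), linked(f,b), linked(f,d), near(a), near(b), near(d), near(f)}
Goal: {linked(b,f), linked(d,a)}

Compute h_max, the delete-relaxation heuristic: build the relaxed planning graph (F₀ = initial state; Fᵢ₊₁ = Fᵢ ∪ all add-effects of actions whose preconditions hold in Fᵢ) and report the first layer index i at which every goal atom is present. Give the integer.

2

F0 = init (10 atoms)
F1 = F0 ∪ {above(a), above(b), above(d), at(a), at(b), at(c), at(d), at(f), linked(a,a), linked(c,c), linked(d,d), linked(f,f)}  (22 atoms)
F2 = F1 ∪ {linked(b,f), linked(d,a), linked(d,f), near(c), ready(a), ready(b), ready(c), ready(d), ready(f)}  (31 atoms)
goal ⊆ F2  ⇒  h_max = 2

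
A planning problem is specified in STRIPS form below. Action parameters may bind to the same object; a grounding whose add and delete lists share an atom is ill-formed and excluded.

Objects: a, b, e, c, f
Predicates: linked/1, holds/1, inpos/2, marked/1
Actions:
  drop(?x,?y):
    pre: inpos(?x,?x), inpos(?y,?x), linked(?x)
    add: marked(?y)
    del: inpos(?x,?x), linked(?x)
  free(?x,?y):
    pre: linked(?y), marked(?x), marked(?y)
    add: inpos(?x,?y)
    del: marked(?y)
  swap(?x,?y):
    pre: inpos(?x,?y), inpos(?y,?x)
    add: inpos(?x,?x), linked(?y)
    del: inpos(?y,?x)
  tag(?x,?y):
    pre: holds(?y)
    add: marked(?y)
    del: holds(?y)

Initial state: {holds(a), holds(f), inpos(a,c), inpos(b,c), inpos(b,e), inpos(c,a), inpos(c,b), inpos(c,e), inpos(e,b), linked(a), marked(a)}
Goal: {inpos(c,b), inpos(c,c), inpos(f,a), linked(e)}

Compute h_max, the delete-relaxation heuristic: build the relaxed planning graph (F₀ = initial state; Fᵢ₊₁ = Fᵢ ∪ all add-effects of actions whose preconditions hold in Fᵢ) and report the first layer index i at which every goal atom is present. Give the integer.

F0 = init (11 atoms)
F1 = F0 ∪ {inpos(a,a), inpos(b,b), inpos(c,c), inpos(e,e), linked(b), linked(c), linked(e), marked(f)}  (19 atoms)
F2 = F1 ∪ {inpos(f,a), marked(b), marked(c), marked(e)}  (23 atoms)
goal ⊆ F2  ⇒  h_max = 2

2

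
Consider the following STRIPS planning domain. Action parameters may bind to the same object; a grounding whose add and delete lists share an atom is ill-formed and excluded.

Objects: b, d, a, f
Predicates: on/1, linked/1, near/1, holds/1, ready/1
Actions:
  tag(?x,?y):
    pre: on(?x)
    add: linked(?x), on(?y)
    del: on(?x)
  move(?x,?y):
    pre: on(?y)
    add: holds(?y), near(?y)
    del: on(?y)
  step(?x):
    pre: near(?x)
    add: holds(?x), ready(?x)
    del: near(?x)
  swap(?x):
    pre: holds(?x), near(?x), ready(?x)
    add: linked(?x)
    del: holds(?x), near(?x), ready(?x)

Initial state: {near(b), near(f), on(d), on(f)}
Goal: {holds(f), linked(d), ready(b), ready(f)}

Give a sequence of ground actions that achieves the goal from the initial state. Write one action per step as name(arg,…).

1. tag(d,b)  →  {linked(d), near(b), near(f), on(b), on(f)}
2. step(b)  →  {holds(b), linked(d), near(f), on(b), on(f), ready(b)}
3. step(f)  →  {holds(b), holds(f), linked(d), on(b), on(f), ready(b), ready(f)}

tag(d,b); step(b); step(f)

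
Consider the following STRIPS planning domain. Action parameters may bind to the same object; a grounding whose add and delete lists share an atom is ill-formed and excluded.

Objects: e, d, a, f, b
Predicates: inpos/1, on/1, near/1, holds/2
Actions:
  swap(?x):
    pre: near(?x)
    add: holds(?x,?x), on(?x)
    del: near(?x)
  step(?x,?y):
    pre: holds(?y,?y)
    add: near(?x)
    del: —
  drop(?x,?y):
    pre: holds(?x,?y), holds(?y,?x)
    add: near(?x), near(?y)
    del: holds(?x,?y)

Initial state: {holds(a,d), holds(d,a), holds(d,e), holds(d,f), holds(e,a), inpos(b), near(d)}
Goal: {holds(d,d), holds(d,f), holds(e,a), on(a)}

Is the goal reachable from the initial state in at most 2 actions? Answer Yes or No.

No

1. swap(d)  →  {holds(a,d), holds(d,a), holds(d,d), holds(d,e), holds(d,f), holds(e,a), inpos(b), on(d)}
2. step(a,d)  →  {holds(a,d), holds(d,a), holds(d,d), holds(d,e), holds(d,f), holds(e,a), inpos(b), near(a), on(d)}
3. swap(a)  →  {holds(a,a), holds(a,d), holds(d,a), holds(d,d), holds(d,e), holds(d,f), holds(e,a), inpos(b), on(a), on(d)}
optimal plan length = 3; 3 > 2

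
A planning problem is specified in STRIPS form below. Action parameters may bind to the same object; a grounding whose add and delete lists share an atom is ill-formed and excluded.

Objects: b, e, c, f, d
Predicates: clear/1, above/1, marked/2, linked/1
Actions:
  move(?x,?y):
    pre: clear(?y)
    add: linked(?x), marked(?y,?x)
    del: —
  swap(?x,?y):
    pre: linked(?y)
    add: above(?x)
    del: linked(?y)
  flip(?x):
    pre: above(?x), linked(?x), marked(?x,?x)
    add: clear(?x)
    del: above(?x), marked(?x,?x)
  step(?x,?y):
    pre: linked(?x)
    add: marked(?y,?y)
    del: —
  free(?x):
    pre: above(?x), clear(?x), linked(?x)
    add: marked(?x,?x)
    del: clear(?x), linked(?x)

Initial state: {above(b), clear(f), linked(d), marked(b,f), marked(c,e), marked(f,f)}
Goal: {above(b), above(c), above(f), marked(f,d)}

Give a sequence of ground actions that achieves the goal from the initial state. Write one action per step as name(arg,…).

swap(c,d); move(d,f); swap(f,d)

1. swap(c,d)  →  {above(b), above(c), clear(f), marked(b,f), marked(c,e), marked(f,f)}
2. move(d,f)  →  {above(b), above(c), clear(f), linked(d), marked(b,f), marked(c,e), marked(f,d), marked(f,f)}
3. swap(f,d)  →  {above(b), above(c), above(f), clear(f), marked(b,f), marked(c,e), marked(f,d), marked(f,f)}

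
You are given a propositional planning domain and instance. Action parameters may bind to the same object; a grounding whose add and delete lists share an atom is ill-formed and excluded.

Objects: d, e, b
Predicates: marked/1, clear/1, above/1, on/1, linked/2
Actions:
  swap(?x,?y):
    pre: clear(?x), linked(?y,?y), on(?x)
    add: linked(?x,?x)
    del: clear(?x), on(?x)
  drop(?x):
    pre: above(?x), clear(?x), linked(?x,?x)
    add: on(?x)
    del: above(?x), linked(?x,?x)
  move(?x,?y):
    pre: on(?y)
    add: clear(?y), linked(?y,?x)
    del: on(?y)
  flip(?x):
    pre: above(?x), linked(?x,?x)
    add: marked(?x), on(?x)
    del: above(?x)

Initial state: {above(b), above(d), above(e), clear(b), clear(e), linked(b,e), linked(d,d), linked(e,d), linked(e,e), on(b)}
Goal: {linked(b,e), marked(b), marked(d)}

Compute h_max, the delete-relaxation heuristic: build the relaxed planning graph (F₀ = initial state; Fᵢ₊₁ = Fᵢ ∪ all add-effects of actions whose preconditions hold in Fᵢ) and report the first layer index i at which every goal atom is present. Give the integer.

2

F0 = init (10 atoms)
F1 = F0 ∪ {linked(b,b), linked(b,d), marked(d), marked(e), on(d), on(e)}  (16 atoms)
F2 = F1 ∪ {clear(d), linked(d,b), linked(d,e), linked(e,b), marked(b)}  (21 atoms)
goal ⊆ F2  ⇒  h_max = 2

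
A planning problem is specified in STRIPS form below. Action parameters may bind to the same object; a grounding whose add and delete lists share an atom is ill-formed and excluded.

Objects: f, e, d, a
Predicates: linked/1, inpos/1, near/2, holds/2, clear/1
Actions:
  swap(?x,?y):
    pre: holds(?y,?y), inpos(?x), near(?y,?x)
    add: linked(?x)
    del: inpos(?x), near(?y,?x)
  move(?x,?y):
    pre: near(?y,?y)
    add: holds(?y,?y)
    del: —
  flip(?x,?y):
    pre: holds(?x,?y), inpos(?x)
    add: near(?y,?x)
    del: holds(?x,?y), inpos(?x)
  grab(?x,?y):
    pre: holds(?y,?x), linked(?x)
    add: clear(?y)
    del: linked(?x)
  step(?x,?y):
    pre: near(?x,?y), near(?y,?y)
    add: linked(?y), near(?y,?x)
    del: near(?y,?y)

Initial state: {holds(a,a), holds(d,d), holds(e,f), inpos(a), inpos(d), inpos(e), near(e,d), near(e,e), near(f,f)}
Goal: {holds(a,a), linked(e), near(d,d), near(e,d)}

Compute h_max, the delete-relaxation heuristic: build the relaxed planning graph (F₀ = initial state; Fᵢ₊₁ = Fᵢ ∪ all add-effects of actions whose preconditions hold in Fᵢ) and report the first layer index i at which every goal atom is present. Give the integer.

F0 = init (9 atoms)
F1 = F0 ∪ {holds(e,e), holds(f,f), near(a,a), near(d,d), near(f,e)}  (14 atoms)
F2 = F1 ∪ {linked(a), linked(d), linked(e), near(d,e), near(e,f)}  (19 atoms)
goal ⊆ F2  ⇒  h_max = 2

2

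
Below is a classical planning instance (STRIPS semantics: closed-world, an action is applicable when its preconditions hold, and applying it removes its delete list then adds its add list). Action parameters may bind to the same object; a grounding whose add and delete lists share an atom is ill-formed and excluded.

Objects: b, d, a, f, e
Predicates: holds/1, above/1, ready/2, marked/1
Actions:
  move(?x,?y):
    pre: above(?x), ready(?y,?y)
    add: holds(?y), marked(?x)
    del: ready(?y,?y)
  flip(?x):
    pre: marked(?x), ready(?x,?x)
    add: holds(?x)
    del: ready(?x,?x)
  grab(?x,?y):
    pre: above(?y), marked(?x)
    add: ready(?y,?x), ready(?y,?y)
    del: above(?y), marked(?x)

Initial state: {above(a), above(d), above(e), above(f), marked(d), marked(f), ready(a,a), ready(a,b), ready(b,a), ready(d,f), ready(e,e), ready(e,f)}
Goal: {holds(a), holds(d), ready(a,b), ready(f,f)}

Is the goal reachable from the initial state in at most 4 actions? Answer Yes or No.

Yes

1. move(d,a)  →  {above(a), above(d), above(e), above(f), holds(a), marked(d), marked(f), ready(a,b), ready(b,a), ready(d,f), ready(e,e), ready(e,f)}
2. grab(d,d)  →  {above(a), above(e), above(f), holds(a), marked(f), ready(a,b), ready(b,a), ready(d,d), ready(d,f), ready(e,e), ready(e,f)}
3. move(a,d)  →  {above(a), above(e), above(f), holds(a), holds(d), marked(a), marked(f), ready(a,b), ready(b,a), ready(d,f), ready(e,e), ready(e,f)}
4. grab(a,f)  →  {above(a), above(e), holds(a), holds(d), marked(f), ready(a,b), ready(b,a), ready(d,f), ready(e,e), ready(e,f), ready(f,a), ready(f,f)}
optimal plan length = 4; 4 ≤ 4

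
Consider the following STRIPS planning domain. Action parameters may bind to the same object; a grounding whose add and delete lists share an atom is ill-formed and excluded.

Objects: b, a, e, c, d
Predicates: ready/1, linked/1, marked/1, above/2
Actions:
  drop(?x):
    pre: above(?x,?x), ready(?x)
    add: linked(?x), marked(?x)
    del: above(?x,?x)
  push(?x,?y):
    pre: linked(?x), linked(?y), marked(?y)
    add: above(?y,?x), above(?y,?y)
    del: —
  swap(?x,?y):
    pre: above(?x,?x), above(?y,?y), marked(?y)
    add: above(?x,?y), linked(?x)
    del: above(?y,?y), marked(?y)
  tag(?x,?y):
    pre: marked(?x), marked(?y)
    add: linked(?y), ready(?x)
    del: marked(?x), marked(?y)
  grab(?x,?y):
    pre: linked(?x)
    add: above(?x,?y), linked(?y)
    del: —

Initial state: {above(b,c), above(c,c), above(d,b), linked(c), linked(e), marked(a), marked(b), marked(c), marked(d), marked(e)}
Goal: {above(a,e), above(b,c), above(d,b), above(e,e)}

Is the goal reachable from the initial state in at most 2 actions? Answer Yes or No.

No

1. push(e,e)  →  {above(b,c), above(c,c), above(d,b), above(e,e), linked(c), linked(e), marked(a), marked(b), marked(c), marked(d), marked(e)}
2. tag(b,a)  →  {above(b,c), above(c,c), above(d,b), above(e,e), linked(a), linked(c), linked(e), marked(c), marked(d), marked(e), ready(b)}
3. grab(a,e)  →  {above(a,e), above(b,c), above(c,c), above(d,b), above(e,e), linked(a), linked(c), linked(e), marked(c), marked(d), marked(e), ready(b)}
optimal plan length = 3; 3 > 2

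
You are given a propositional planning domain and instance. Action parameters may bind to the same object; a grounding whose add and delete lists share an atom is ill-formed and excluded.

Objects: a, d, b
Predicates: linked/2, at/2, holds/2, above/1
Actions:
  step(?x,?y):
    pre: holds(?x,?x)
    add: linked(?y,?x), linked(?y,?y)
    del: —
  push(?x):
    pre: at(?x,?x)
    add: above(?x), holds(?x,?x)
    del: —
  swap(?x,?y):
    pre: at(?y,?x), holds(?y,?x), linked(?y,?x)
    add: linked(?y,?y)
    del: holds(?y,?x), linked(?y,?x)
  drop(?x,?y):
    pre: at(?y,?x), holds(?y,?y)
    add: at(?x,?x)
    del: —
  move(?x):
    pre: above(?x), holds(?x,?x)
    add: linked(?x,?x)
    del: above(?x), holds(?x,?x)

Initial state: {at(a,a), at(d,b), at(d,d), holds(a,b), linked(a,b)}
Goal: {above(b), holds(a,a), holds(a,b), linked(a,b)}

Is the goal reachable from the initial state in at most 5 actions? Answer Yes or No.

1. push(a)  →  {above(a), at(a,a), at(d,b), at(d,d), holds(a,a), holds(a,b), linked(a,b)}
2. push(d)  →  {above(a), above(d), at(a,a), at(d,b), at(d,d), holds(a,a), holds(a,b), holds(d,d), linked(a,b)}
3. drop(b,d)  →  {above(a), above(d), at(a,a), at(b,b), at(d,b), at(d,d), holds(a,a), holds(a,b), holds(d,d), linked(a,b)}
4. push(b)  →  {above(a), above(b), above(d), at(a,a), at(b,b), at(d,b), at(d,d), holds(a,a), holds(a,b), holds(b,b), holds(d,d), linked(a,b)}
optimal plan length = 4; 4 ≤ 5

Yes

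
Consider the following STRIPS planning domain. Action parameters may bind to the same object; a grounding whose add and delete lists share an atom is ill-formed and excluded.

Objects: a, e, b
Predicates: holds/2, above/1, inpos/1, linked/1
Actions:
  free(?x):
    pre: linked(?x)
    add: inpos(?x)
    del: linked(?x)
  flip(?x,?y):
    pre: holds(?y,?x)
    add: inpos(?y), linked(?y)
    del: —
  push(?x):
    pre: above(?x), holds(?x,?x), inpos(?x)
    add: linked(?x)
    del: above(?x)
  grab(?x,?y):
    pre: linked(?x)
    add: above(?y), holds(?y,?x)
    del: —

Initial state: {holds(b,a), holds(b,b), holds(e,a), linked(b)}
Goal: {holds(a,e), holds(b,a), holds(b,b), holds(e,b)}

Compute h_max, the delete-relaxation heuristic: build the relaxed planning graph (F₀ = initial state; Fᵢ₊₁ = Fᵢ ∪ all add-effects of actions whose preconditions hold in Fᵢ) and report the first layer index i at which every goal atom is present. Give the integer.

2

F0 = init (4 atoms)
F1 = F0 ∪ {above(a), above(b), above(e), holds(a,b), holds(e,b), inpos(b), inpos(e), linked(e)}  (12 atoms)
F2 = F1 ∪ {holds(a,e), holds(b,e), holds(e,e), inpos(a), linked(a)}  (17 atoms)
goal ⊆ F2  ⇒  h_max = 2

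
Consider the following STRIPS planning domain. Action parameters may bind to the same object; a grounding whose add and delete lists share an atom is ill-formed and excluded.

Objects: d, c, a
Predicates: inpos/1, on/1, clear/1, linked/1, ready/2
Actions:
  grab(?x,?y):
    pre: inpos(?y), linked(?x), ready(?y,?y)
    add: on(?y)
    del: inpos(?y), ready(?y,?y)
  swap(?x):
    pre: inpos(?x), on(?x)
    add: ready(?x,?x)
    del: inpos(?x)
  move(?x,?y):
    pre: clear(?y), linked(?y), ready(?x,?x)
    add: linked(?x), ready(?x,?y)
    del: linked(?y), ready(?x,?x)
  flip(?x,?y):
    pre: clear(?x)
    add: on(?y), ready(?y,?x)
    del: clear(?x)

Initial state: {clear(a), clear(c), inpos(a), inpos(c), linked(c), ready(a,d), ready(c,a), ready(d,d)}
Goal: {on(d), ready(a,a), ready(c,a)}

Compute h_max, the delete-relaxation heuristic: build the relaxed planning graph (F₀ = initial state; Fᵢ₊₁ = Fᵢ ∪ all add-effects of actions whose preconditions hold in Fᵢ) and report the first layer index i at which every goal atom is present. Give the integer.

F0 = init (8 atoms)
F1 = F0 ∪ {linked(d), on(a), on(c), on(d), ready(a,a), ready(a,c), ready(c,c), ready(d,a), ready(d,c)}  (17 atoms)
goal ⊆ F1  ⇒  h_max = 1

1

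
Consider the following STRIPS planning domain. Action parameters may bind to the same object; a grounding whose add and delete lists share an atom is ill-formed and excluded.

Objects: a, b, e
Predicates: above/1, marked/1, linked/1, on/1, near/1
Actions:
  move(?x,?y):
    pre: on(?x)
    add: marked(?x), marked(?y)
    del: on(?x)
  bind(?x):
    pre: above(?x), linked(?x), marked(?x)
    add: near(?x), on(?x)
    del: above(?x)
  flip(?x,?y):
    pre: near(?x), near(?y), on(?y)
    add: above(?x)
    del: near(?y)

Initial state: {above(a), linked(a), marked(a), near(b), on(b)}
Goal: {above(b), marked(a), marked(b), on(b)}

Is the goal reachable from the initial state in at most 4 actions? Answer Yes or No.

Yes

1. bind(a)  →  {linked(a), marked(a), near(a), near(b), on(a), on(b)}
2. move(a,b)  →  {linked(a), marked(a), marked(b), near(a), near(b), on(b)}
3. flip(b,b)  →  {above(b), linked(a), marked(a), marked(b), near(a), on(b)}
optimal plan length = 3; 3 ≤ 4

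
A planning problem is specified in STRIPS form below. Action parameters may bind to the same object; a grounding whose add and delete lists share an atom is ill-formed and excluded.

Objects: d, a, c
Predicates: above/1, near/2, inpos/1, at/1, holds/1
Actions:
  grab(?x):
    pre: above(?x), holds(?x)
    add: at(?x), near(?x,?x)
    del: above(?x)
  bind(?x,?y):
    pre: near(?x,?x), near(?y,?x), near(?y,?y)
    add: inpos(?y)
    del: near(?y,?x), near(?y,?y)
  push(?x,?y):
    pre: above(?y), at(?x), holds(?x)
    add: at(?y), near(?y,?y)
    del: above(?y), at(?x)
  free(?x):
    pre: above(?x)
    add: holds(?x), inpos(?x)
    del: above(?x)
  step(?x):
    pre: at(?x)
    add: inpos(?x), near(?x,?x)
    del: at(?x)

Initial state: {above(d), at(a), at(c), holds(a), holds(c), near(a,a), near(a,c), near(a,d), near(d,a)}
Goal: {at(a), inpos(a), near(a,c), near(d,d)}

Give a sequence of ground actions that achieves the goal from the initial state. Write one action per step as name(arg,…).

1. bind(a,a)  →  {above(d), at(a), at(c), holds(a), holds(c), inpos(a), near(a,c), near(a,d), near(d,a)}
2. push(c,d)  →  {at(a), at(d), holds(a), holds(c), inpos(a), near(a,c), near(a,d), near(d,a), near(d,d)}

bind(a,a); push(c,d)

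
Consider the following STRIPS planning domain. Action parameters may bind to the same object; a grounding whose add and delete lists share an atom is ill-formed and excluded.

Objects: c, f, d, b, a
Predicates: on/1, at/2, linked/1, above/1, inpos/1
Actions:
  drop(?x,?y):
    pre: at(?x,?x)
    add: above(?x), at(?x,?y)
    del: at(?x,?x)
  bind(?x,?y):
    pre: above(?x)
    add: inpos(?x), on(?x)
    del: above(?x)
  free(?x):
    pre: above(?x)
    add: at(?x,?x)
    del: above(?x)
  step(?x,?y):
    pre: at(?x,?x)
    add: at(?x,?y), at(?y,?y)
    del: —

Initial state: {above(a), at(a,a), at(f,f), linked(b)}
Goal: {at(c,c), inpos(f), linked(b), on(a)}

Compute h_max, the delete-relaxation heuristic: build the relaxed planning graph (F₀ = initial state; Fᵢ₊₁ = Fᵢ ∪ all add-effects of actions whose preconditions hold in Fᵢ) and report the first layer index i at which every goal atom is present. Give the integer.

2

F0 = init (4 atoms)
F1 = F0 ∪ {above(f), at(a,b), at(a,c), at(a,d), at(a,f), at(b,b), at(c,c), at(d,d), at(f,a), at(f,b), at(f,c), at(f,d), inpos(a), on(a)}  (18 atoms)
F2 = F1 ∪ {above(b), above(c), above(d), at(b,a), at(b,c), at(b,d), at(b,f), at(c,a), at(c,b), at(c,d), at(c,f), at(d,a), at(d,b), at(d,c), at(d,f), inpos(f), on(f)}  (35 atoms)
goal ⊆ F2  ⇒  h_max = 2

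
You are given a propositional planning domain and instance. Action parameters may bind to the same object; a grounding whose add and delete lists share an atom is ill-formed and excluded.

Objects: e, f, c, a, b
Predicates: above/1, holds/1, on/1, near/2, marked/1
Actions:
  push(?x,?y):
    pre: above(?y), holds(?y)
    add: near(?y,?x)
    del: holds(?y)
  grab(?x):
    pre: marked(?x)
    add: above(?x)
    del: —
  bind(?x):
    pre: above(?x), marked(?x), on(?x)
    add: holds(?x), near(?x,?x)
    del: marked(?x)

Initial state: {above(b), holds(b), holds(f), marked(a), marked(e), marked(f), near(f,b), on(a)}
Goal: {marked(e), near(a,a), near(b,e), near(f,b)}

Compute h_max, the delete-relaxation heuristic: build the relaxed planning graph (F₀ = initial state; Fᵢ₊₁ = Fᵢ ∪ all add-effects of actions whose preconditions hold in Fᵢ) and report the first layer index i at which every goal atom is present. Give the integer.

F0 = init (8 atoms)
F1 = F0 ∪ {above(a), above(e), above(f), near(b,a), near(b,b), near(b,c), near(b,e), near(b,f)}  (16 atoms)
F2 = F1 ∪ {holds(a), near(a,a), near(f,a), near(f,c), near(f,e), near(f,f)}  (22 atoms)
goal ⊆ F2  ⇒  h_max = 2

2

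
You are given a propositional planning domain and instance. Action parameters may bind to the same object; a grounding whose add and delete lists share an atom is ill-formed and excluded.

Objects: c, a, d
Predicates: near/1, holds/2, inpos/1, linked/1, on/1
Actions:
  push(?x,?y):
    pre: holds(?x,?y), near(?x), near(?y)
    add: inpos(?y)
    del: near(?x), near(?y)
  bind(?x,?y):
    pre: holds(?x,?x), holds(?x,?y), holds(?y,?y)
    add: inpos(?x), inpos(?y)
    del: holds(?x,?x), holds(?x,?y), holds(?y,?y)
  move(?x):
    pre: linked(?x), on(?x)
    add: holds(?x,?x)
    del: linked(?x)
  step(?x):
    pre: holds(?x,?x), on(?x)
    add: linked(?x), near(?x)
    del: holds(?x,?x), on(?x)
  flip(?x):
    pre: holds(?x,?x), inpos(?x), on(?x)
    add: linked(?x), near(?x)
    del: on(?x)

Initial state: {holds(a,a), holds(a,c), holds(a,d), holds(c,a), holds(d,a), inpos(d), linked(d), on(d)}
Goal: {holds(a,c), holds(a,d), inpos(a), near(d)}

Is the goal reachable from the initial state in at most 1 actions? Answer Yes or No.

No

1. bind(a,a)  →  {holds(a,c), holds(a,d), holds(c,a), holds(d,a), inpos(a), inpos(d), linked(d), on(d)}
2. move(d)  →  {holds(a,c), holds(a,d), holds(c,a), holds(d,a), holds(d,d), inpos(a), inpos(d), on(d)}
3. step(d)  →  {holds(a,c), holds(a,d), holds(c,a), holds(d,a), inpos(a), inpos(d), linked(d), near(d)}
optimal plan length = 3; 3 > 1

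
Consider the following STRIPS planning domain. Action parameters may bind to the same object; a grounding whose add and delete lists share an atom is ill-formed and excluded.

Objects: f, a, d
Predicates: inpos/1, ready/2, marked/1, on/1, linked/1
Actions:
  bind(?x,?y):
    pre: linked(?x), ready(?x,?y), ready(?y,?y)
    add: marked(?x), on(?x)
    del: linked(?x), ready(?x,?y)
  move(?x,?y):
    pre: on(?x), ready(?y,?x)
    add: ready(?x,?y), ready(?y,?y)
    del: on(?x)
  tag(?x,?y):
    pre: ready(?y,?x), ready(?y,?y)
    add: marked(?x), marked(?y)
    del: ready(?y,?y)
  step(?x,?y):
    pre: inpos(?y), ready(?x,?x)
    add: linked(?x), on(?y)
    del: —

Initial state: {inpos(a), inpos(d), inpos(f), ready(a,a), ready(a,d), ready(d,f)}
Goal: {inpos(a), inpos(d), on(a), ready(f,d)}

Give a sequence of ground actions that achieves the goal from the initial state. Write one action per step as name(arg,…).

step(a,f); bind(a,a); move(f,d)

1. step(a,f)  →  {inpos(a), inpos(d), inpos(f), linked(a), on(f), ready(a,a), ready(a,d), ready(d,f)}
2. bind(a,a)  →  {inpos(a), inpos(d), inpos(f), marked(a), on(a), on(f), ready(a,d), ready(d,f)}
3. move(f,d)  →  {inpos(a), inpos(d), inpos(f), marked(a), on(a), ready(a,d), ready(d,d), ready(d,f), ready(f,d)}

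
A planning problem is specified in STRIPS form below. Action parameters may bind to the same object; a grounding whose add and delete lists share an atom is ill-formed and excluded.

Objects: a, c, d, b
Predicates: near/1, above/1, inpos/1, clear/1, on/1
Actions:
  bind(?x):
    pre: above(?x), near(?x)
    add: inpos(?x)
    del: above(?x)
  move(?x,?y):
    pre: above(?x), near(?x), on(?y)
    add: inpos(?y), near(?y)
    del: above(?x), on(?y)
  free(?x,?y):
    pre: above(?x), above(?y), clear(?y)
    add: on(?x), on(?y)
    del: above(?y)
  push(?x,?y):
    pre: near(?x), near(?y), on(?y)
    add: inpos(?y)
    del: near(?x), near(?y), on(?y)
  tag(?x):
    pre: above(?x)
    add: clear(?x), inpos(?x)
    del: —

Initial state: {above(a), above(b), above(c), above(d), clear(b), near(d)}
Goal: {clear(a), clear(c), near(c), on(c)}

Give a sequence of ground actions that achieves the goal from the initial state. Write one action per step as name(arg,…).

1. free(c,b)  →  {above(a), above(c), above(d), clear(b), near(d), on(b), on(c)}
2. move(d,c)  →  {above(a), above(c), clear(b), inpos(c), near(c), near(d), on(b)}
3. tag(a)  →  {above(a), above(c), clear(a), clear(b), inpos(a), inpos(c), near(c), near(d), on(b)}
4. free(c,a)  →  {above(c), clear(a), clear(b), inpos(a), inpos(c), near(c), near(d), on(a), on(b), on(c)}
5. tag(c)  →  {above(c), clear(a), clear(b), clear(c), inpos(a), inpos(c), near(c), near(d), on(a), on(b), on(c)}

free(c,b); move(d,c); tag(a); free(c,a); tag(c)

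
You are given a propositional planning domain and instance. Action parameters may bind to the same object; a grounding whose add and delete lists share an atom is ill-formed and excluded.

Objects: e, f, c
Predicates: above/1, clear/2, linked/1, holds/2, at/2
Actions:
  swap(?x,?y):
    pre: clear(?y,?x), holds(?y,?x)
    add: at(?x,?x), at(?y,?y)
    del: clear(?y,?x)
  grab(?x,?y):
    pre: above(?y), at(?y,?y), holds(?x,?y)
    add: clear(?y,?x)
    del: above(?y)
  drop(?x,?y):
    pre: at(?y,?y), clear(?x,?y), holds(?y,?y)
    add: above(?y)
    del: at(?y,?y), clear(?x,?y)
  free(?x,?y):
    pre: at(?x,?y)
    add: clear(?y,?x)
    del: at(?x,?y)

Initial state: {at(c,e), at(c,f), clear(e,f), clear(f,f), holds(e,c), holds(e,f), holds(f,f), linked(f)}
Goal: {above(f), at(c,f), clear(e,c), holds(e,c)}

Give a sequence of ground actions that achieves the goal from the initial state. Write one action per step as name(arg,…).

1. swap(f,e)  →  {at(c,e), at(c,f), at(e,e), at(f,f), clear(f,f), holds(e,c), holds(e,f), holds(f,f), linked(f)}
2. drop(f,f)  →  {above(f), at(c,e), at(c,f), at(e,e), holds(e,c), holds(e,f), holds(f,f), linked(f)}
3. free(c,e)  →  {above(f), at(c,f), at(e,e), clear(e,c), holds(e,c), holds(e,f), holds(f,f), linked(f)}

swap(f,e); drop(f,f); free(c,e)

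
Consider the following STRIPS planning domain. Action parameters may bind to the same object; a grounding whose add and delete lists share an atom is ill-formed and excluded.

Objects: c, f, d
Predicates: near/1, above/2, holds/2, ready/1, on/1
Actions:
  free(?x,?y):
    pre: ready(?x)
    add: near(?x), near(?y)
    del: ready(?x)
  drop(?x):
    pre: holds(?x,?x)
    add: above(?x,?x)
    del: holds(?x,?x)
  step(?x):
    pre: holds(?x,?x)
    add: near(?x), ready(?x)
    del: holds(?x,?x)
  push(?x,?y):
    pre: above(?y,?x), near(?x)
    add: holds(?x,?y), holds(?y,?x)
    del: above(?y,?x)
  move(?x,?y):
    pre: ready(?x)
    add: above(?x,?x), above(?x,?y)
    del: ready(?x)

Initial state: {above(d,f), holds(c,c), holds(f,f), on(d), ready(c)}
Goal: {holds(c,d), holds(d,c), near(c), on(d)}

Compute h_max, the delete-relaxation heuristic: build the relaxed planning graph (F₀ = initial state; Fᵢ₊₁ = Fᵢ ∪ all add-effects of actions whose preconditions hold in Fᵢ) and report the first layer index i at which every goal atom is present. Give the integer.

F0 = init (5 atoms)
F1 = F0 ∪ {above(c,c), above(c,d), above(c,f), above(f,f), near(c), near(d), near(f), ready(f)}  (13 atoms)
F2 = F1 ∪ {above(f,c), above(f,d), holds(c,d), holds(c,f), holds(d,c), holds(d,f), holds(f,c), holds(f,d)}  (21 atoms)
goal ⊆ F2  ⇒  h_max = 2

2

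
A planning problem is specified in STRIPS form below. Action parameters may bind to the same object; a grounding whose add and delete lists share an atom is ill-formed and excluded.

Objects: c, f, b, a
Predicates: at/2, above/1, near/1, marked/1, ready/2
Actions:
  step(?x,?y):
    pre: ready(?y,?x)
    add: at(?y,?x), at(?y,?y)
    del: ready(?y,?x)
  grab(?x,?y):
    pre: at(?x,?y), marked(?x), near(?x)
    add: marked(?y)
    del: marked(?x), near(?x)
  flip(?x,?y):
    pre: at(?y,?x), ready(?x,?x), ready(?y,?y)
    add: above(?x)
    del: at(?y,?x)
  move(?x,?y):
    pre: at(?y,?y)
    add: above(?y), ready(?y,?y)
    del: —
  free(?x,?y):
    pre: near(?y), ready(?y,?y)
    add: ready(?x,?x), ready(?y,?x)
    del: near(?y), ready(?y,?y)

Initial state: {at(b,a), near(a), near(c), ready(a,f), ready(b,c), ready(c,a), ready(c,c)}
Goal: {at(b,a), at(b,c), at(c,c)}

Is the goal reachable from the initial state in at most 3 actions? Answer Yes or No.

Yes

1. step(c,c)  →  {at(b,a), at(c,c), near(a), near(c), ready(a,f), ready(b,c), ready(c,a)}
2. step(c,b)  →  {at(b,a), at(b,b), at(b,c), at(c,c), near(a), near(c), ready(a,f), ready(c,a)}
optimal plan length = 2; 2 ≤ 3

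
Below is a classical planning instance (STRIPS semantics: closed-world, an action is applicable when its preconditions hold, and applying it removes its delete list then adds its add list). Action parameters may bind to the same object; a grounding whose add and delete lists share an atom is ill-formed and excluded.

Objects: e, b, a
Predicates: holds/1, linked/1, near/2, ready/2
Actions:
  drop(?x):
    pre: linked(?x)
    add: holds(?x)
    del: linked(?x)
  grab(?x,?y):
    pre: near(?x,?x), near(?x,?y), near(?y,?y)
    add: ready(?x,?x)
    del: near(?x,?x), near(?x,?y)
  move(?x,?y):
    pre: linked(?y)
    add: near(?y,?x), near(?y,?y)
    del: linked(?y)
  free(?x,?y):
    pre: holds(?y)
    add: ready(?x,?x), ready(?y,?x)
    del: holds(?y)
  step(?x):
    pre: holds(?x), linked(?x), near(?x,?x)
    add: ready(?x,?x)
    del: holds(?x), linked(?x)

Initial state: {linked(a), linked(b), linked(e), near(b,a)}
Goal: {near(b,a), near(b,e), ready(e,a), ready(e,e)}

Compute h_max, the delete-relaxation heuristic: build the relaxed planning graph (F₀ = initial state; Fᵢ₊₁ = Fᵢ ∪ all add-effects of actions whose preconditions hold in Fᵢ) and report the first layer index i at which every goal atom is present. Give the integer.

F0 = init (4 atoms)
F1 = F0 ∪ {holds(a), holds(b), holds(e), near(a,a), near(a,b), near(a,e), near(b,b), near(b,e), near(e,a), near(e,b), near(e,e)}  (15 atoms)
F2 = F1 ∪ {ready(a,a), ready(a,b), ready(a,e), ready(b,a), ready(b,b), ready(b,e), ready(e,a), ready(e,b), ready(e,e)}  (24 atoms)
goal ⊆ F2  ⇒  h_max = 2

2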